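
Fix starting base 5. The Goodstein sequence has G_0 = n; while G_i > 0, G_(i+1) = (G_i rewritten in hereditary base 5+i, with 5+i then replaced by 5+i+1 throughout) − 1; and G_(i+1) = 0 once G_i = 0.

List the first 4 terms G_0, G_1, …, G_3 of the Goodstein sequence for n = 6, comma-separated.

6 —HB5→ 5 + 1 —bump→ 6 + 1 = 7 —(−1)→ 6
6 —HB6→ 6 —bump→ 7 = 7 —(−1)→ 6
6 —HB7→ 6 —bump→ 6 = 6 —(−1)→ 5

6, 6, 6, 5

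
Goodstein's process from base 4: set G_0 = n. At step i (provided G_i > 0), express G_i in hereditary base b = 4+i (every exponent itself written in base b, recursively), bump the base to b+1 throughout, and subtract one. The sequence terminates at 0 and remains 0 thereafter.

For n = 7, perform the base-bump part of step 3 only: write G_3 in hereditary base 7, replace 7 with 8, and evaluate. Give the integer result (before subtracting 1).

step 0: 7 = 4 + 3; sub 5 for 4: 5 + 3; = 8; G_1 = 8−1 = 7
step 1: 7 = 5 + 2; sub 6 for 5: 6 + 2; = 8; G_2 = 8−1 = 7
step 2: 7 = 6 + 1; sub 7 for 6: 7 + 1; = 8; G_3 = 8−1 = 7
step 3: 7 = 7; sub 8 for 7: 8; = 8; G_4 = 8−1 = 7

8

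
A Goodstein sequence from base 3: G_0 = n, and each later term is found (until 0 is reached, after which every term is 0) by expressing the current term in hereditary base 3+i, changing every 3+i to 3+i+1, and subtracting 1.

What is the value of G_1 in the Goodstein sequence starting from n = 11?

G_0 = 11. HB_3(11) = 3^2 + 2. Bump = 18. G_1 = 17.
G_1 = 17. HB_4(17) = 4^2 + 1. Bump = 26. G_2 = 25.

17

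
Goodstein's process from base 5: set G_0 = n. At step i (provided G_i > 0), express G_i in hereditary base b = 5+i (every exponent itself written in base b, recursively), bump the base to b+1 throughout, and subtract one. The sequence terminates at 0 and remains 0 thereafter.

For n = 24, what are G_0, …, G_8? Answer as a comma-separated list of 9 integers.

24, 27, 30, 33, 36, 39, 41, 43, 45

G_0=24  [base 5] 4·5 + 4  →[5↦6]→  4·6 + 4 = 28  −1 ⇒ G_1=27
G_1=27  [base 6] 4·6 + 3  →[6↦7]→  4·7 + 3 = 31  −1 ⇒ G_2=30
G_2=30  [base 7] 4·7 + 2  →[7↦8]→  4·8 + 2 = 34  −1 ⇒ G_3=33
G_3=33  [base 8] 4·8 + 1  →[8↦9]→  4·9 + 1 = 37  −1 ⇒ G_4=36
G_4=36  [base 9] 4·9  →[9↦10]→  4·10 = 40  −1 ⇒ G_5=39
G_5=39  [base 10] 3·10 + 9  →[10↦11]→  3·11 + 9 = 42  −1 ⇒ G_6=41
G_6=41  [base 11] 3·11 + 8  →[11↦12]→  3·12 + 8 = 44  −1 ⇒ G_7=43
G_7=43  [base 12] 3·12 + 7  →[12↦13]→  3·13 + 7 = 46  −1 ⇒ G_8=45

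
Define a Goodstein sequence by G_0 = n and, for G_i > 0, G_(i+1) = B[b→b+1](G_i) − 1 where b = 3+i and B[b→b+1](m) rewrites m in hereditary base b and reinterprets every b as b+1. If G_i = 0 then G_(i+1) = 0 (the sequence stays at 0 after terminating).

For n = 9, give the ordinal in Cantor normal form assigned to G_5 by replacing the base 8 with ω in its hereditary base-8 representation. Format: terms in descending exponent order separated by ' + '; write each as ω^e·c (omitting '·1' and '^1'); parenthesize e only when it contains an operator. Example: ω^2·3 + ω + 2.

ω·2 + 7

G_0 = 9. HB_3(9) = 3^2. Bump = 16. G_1 = 15.
G_1 = 15. HB_4(15) = 3·4 + 3. Bump = 18. G_2 = 17.
G_2 = 17. HB_5(17) = 3·5 + 2. Bump = 20. G_3 = 19.
G_3 = 19. HB_6(19) = 3·6 + 1. Bump = 22. G_4 = 21.
G_4 = 21. HB_7(21) = 3·7. Bump = 24. G_5 = 23.
G_5 = 23. HB_8(23) = 2·8 + 7. Bump = 25. G_6 = 24.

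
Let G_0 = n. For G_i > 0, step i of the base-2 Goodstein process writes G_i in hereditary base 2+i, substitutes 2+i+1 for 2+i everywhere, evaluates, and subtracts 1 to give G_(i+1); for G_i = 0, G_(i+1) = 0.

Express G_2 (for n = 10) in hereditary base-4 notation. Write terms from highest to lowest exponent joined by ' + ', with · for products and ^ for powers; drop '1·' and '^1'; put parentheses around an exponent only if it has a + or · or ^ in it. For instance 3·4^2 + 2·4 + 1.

4^(4 + 1) + 1

i=0: 10 = 2^(2 + 1) + 2 (b=2); 2→3: 3^(3 + 1) + 3 = 84; 84−1 = 83
i=1: 83 = 3^(3 + 1) + 2 (b=3); 3→4: 4^(4 + 1) + 2 = 1026; 1026−1 = 1025
i=2: 1025 = 4^(4 + 1) + 1 (b=4); 4→5: 5^(5 + 1) + 1 = 15626; 15626−1 = 15625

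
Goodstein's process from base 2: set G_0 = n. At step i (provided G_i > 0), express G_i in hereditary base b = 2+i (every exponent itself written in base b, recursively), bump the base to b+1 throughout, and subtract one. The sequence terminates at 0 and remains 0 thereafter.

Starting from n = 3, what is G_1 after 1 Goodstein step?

[0] 3 ≡ 2 + 1 (base 2). Lift 3: 4. −1: 3.
[1] 3 ≡ 3 (base 3). Lift 4: 4. −1: 3.

3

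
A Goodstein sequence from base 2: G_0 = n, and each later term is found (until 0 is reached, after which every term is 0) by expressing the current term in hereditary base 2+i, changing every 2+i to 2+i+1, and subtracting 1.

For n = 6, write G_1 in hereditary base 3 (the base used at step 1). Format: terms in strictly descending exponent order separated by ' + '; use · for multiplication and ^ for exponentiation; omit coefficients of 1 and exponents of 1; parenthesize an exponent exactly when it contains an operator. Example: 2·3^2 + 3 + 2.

base 2: 6 = 2^2 + 2; at 3: 3^3 + 3 = 30; next = 29
base 3: 29 = 3^3 + 2; at 4: 4^4 + 2 = 258; next = 257

3^3 + 2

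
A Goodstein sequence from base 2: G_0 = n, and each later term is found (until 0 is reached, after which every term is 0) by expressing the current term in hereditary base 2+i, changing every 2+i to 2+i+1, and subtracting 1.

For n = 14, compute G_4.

[0] 14 ≡ 2^(2 + 1) + 2^2 + 2 (base 2). Lift 3: 111. −1: 110.
[1] 110 ≡ 3^(3 + 1) + 3^3 + 2 (base 3). Lift 4: 1282. −1: 1281.
[2] 1281 ≡ 4^(4 + 1) + 4^4 + 1 (base 4). Lift 5: 18751. −1: 18750.
[3] 18750 ≡ 5^(5 + 1) + 5^5 (base 5). Lift 6: 326592. −1: 326591.

326591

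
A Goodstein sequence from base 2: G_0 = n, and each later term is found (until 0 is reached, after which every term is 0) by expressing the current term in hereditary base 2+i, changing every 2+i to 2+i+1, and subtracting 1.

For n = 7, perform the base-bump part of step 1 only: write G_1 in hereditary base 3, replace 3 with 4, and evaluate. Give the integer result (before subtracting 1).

G_0=7  [base 2] 2^2 + 2 + 1  →[2↦3]→  3^3 + 3 + 1 = 31  −1 ⇒ G_1=30
G_1=30  [base 3] 3^3 + 3  →[3↦4]→  4^4 + 4 = 260  −1 ⇒ G_2=259

260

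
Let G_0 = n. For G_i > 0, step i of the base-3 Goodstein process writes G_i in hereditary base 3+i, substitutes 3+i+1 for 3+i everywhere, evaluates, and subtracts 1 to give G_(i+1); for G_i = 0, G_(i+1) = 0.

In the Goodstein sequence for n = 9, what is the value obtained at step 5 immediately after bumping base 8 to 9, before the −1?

25

G_0 = 9. HB_3(9) = 3^2. Bump = 16. G_1 = 15.
G_1 = 15. HB_4(15) = 3·4 + 3. Bump = 18. G_2 = 17.
G_2 = 17. HB_5(17) = 3·5 + 2. Bump = 20. G_3 = 19.
G_3 = 19. HB_6(19) = 3·6 + 1. Bump = 22. G_4 = 21.
G_4 = 21. HB_7(21) = 3·7. Bump = 24. G_5 = 23.
G_5 = 23. HB_8(23) = 2·8 + 7. Bump = 25. G_6 = 24.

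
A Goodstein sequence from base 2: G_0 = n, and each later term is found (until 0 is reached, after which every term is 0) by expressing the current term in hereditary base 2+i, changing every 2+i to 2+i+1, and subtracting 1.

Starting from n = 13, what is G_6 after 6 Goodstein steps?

(0) 13|_2 = 2^(2 + 1) + 2^2 + 1 ↦ 3^(3 + 1) + 3^3 + 1|_3 = 109 ⇒ 108
(1) 108|_3 = 3^(3 + 1) + 3^3 ↦ 4^(4 + 1) + 4^4|_4 = 1280 ⇒ 1279
(2) 1279|_4 = 4^(4 + 1) + 3·4^3 + 3·4^2 + 3·4 + 3 ↦ 5^(5 + 1) + 3·5^3 + 3·5^2 + 3·5 + 3|_5 = 16093 ⇒ 16092
(3) 16092|_5 = 5^(5 + 1) + 3·5^3 + 3·5^2 + 3·5 + 2 ↦ 6^(6 + 1) + 3·6^3 + 3·6^2 + 3·6 + 2|_6 = 280712 ⇒ 280711
(4) 280711|_6 = 6^(6 + 1) + 3·6^3 + 3·6^2 + 3·6 + 1 ↦ 7^(7 + 1) + 3·7^3 + 3·7^2 + 3·7 + 1|_7 = 5765999 ⇒ 5765998
(5) 5765998|_7 = 7^(7 + 1) + 3·7^3 + 3·7^2 + 3·7 ↦ 8^(8 + 1) + 3·8^3 + 3·8^2 + 3·8|_8 = 134219480 ⇒ 134219479

134219479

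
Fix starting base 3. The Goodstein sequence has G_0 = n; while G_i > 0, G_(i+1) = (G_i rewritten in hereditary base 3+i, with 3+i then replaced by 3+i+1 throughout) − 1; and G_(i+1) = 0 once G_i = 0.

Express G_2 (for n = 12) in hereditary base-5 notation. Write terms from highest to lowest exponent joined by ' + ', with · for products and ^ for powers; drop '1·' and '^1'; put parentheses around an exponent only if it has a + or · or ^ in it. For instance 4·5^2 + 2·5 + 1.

12 —HB3→ 3^2 + 3 —bump→ 4^2 + 4 = 20 —(−1)→ 19
19 —HB4→ 4^2 + 3 —bump→ 5^2 + 3 = 28 —(−1)→ 27

5^2 + 2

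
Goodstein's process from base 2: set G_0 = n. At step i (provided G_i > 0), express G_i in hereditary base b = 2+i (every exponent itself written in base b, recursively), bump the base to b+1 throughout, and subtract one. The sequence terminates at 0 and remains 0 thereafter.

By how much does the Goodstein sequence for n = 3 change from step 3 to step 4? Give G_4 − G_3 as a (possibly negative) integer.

3 —HB2→ 2 + 1 —bump→ 3 + 1 = 4 —(−1)→ 3
3 —HB3→ 3 —bump→ 4 = 4 —(−1)→ 3
3 —HB4→ 3 —bump→ 3 = 3 —(−1)→ 2
2 —HB5→ 2 —bump→ 2 = 2 —(−1)→ 1

-1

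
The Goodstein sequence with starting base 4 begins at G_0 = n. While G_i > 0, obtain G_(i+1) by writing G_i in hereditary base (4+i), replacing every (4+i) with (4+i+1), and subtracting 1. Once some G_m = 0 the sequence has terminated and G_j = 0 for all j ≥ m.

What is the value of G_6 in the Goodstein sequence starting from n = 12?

G_0 = 12. HB_4(12) = 3·4. Bump = 15. G_1 = 14.
G_1 = 14. HB_5(14) = 2·5 + 4. Bump = 16. G_2 = 15.
G_2 = 15. HB_6(15) = 2·6 + 3. Bump = 17. G_3 = 16.
G_3 = 16. HB_7(16) = 2·7 + 2. Bump = 18. G_4 = 17.
G_4 = 17. HB_8(17) = 2·8 + 1. Bump = 19. G_5 = 18.
G_5 = 18. HB_9(18) = 2·9. Bump = 20. G_6 = 19.
G_6 = 19. HB_10(19) = 10 + 9. Bump = 20. G_7 = 19.

19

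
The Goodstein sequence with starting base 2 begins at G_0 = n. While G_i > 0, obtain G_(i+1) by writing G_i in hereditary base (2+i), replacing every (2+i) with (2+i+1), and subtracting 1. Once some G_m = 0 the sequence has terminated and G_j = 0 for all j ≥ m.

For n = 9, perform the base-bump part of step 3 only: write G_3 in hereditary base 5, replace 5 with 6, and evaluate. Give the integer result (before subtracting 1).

i=0: 9 = 2^(2 + 1) + 1 (b=2); 2→3: 3^(3 + 1) + 1 = 82; 82−1 = 81
i=1: 81 = 3^(3 + 1) (b=3); 3→4: 4^(4 + 1) = 1024; 1024−1 = 1023
i=2: 1023 = 3·4^4 + 3·4^3 + 3·4^2 + 3·4 + 3 (b=4); 4→5: 3·5^5 + 3·5^3 + 3·5^2 + 3·5 + 3 = 9843; 9843−1 = 9842
i=3: 9842 = 3·5^5 + 3·5^3 + 3·5^2 + 3·5 + 2 (b=5); 5→6: 3·6^6 + 3·6^3 + 3·6^2 + 3·6 + 2 = 140744; 140744−1 = 140743

140744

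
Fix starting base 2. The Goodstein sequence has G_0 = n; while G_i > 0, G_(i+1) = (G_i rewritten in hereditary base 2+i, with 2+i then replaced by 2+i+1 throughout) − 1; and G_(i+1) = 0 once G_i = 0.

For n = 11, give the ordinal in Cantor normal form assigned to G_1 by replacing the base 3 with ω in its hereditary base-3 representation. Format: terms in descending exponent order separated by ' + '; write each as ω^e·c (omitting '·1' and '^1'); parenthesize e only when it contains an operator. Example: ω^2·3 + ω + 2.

G_0=11  [base 2] 2^(2 + 1) + 2 + 1  →[2↦3]→  3^(3 + 1) + 3 + 1 = 85  −1 ⇒ G_1=84
G_1=84  [base 3] 3^(3 + 1) + 3  →[3↦4]→  4^(4 + 1) + 4 = 1028  −1 ⇒ G_2=1027

ω^(ω + 1) + ω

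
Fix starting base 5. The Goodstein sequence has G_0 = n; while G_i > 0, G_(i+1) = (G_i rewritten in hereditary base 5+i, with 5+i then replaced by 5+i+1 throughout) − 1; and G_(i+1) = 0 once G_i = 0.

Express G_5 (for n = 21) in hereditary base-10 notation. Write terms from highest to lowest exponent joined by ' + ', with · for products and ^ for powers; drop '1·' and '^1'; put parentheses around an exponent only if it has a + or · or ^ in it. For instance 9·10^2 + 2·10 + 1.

3·10 + 3

21 —HB5→ 4·5 + 1 —bump→ 4·6 + 1 = 25 —(−1)→ 24
24 —HB6→ 4·6 —bump→ 4·7 = 28 —(−1)→ 27
27 —HB7→ 3·7 + 6 —bump→ 3·8 + 6 = 30 —(−1)→ 29
29 —HB8→ 3·8 + 5 —bump→ 3·9 + 5 = 32 —(−1)→ 31
31 —HB9→ 3·9 + 4 —bump→ 3·10 + 4 = 34 —(−1)→ 33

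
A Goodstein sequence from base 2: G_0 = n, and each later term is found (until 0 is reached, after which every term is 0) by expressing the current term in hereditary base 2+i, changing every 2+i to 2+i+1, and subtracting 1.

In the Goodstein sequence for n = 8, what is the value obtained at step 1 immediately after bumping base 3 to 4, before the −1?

554

step 0: 8 = 2^(2 + 1); sub 3 for 2: 3^(3 + 1); = 81; G_1 = 81−1 = 80
step 1: 80 = 2·3^3 + 2·3^2 + 2·3 + 2; sub 4 for 3: 2·4^4 + 2·4^2 + 2·4 + 2; = 554; G_2 = 554−1 = 553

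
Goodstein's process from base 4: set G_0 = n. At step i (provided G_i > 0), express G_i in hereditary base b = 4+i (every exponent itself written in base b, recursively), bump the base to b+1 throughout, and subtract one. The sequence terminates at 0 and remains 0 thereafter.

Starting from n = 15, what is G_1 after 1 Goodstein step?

17

i=0: 15 = 3·4 + 3 (b=4); 4→5: 3·5 + 3 = 18; 18−1 = 17
i=1: 17 = 3·5 + 2 (b=5); 5→6: 3·6 + 2 = 20; 20−1 = 19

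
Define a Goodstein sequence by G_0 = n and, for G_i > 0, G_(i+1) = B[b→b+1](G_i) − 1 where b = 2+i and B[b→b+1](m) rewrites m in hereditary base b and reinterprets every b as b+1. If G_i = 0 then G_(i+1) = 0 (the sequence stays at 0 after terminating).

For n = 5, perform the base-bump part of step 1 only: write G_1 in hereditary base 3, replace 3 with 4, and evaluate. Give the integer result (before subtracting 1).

base 2: 5 = 2^2 + 1; at 3: 3^3 + 1 = 28; next = 27
base 3: 27 = 3^3; at 4: 4^4 = 256; next = 255

256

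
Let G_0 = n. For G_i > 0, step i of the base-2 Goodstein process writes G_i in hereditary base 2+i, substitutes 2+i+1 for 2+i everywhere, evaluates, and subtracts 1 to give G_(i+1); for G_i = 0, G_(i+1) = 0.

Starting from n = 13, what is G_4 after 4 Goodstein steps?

base 2: 13 = 2^(2 + 1) + 2^2 + 1; at 3: 3^(3 + 1) + 3^3 + 1 = 109; next = 108
base 3: 108 = 3^(3 + 1) + 3^3; at 4: 4^(4 + 1) + 4^4 = 1280; next = 1279
base 4: 1279 = 4^(4 + 1) + 3·4^3 + 3·4^2 + 3·4 + 3; at 5: 5^(5 + 1) + 3·5^3 + 3·5^2 + 3·5 + 3 = 16093; next = 16092
base 5: 16092 = 5^(5 + 1) + 3·5^3 + 3·5^2 + 3·5 + 2; at 6: 6^(6 + 1) + 3·6^3 + 3·6^2 + 3·6 + 2 = 280712; next = 280711
base 6: 280711 = 6^(6 + 1) + 3·6^3 + 3·6^2 + 3·6 + 1; at 7: 7^(7 + 1) + 3·7^3 + 3·7^2 + 3·7 + 1 = 5765999; next = 5765998

280711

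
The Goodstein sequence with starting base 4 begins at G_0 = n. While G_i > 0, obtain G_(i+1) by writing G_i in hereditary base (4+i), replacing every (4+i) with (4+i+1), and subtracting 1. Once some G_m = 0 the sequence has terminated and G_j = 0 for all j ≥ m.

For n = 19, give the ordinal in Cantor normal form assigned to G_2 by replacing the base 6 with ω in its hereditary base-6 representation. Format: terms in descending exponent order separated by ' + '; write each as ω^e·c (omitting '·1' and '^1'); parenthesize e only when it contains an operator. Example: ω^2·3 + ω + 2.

ω^2 + 1

base 4: 19 = 4^2 + 3; at 5: 5^2 + 3 = 28; next = 27
base 5: 27 = 5^2 + 2; at 6: 6^2 + 2 = 38; next = 37
base 6: 37 = 6^2 + 1; at 7: 7^2 + 1 = 50; next = 49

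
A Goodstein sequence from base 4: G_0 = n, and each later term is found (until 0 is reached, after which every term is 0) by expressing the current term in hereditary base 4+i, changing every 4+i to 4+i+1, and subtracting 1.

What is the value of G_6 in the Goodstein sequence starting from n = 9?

G_0 = 9. HB_4(9) = 2·4 + 1. Bump = 11. G_1 = 10.
G_1 = 10. HB_5(10) = 2·5. Bump = 12. G_2 = 11.
G_2 = 11. HB_6(11) = 6 + 5. Bump = 12. G_3 = 11.
G_3 = 11. HB_7(11) = 7 + 4. Bump = 12. G_4 = 11.
G_4 = 11. HB_8(11) = 8 + 3. Bump = 12. G_5 = 11.
G_5 = 11. HB_9(11) = 9 + 2. Bump = 12. G_6 = 11.

11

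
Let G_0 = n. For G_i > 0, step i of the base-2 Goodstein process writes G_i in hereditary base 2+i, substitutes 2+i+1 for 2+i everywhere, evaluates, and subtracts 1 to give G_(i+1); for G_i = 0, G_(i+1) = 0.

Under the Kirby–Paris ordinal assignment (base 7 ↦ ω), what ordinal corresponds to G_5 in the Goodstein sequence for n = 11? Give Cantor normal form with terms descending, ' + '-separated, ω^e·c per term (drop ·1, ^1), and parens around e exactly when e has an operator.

G_0 = 11. HB_2(11) = 2^(2 + 1) + 2 + 1. Bump = 85. G_1 = 84.
G_1 = 84. HB_3(84) = 3^(3 + 1) + 3. Bump = 1028. G_2 = 1027.
G_2 = 1027. HB_4(1027) = 4^(4 + 1) + 3. Bump = 15628. G_3 = 15627.
G_3 = 15627. HB_5(15627) = 5^(5 + 1) + 2. Bump = 279938. G_4 = 279937.
G_4 = 279937. HB_6(279937) = 6^(6 + 1) + 1. Bump = 5764802. G_5 = 5764801.
G_5 = 5764801. HB_7(5764801) = 7^(7 + 1). Bump = 134217728. G_6 = 134217727.

ω^(ω + 1)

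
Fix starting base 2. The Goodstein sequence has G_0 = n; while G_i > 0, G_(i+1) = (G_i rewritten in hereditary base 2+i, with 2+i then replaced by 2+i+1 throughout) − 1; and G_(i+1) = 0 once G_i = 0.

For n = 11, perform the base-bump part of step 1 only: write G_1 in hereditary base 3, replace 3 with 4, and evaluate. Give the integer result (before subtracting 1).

1028

11 —HB2→ 2^(2 + 1) + 2 + 1 —bump→ 3^(3 + 1) + 3 + 1 = 85 —(−1)→ 84
84 —HB3→ 3^(3 + 1) + 3 —bump→ 4^(4 + 1) + 4 = 1028 —(−1)→ 1027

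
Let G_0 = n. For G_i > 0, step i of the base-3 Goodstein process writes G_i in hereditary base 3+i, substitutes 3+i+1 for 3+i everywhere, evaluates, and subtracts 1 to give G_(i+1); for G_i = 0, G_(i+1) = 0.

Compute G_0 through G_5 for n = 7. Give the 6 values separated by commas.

i=0: 7 = 2·3 + 1 (b=3); 3→4: 2·4 + 1 = 9; 9−1 = 8
i=1: 8 = 2·4 (b=4); 4→5: 2·5 = 10; 10−1 = 9
i=2: 9 = 5 + 4 (b=5); 5→6: 6 + 4 = 10; 10−1 = 9
i=3: 9 = 6 + 3 (b=6); 6→7: 7 + 3 = 10; 10−1 = 9
i=4: 9 = 7 + 2 (b=7); 7→8: 8 + 2 = 10; 10−1 = 9

7, 8, 9, 9, 9, 9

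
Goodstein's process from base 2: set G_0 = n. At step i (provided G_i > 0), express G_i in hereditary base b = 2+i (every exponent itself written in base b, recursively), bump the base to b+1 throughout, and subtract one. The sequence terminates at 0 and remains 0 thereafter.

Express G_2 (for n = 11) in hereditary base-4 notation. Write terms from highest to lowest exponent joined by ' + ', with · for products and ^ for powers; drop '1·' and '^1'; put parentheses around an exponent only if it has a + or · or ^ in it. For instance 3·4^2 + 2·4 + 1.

[0] 11 ≡ 2^(2 + 1) + 2 + 1 (base 2). Lift 3: 85. −1: 84.
[1] 84 ≡ 3^(3 + 1) + 3 (base 3). Lift 4: 1028. −1: 1027.
[2] 1027 ≡ 4^(4 + 1) + 3 (base 4). Lift 5: 15628. −1: 15627.

4^(4 + 1) + 3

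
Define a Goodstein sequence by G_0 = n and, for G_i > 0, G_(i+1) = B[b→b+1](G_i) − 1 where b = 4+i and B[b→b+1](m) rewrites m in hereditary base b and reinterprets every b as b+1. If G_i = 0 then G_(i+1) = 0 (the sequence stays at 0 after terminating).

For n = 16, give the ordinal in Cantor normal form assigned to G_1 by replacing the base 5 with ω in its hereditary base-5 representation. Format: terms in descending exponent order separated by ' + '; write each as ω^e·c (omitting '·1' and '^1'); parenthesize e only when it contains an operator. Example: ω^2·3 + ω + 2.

ω·4 + 4

[0] 16 ≡ 4^2 (base 4). Lift 5: 25. −1: 24.
[1] 24 ≡ 4·5 + 4 (base 5). Lift 6: 28. −1: 27.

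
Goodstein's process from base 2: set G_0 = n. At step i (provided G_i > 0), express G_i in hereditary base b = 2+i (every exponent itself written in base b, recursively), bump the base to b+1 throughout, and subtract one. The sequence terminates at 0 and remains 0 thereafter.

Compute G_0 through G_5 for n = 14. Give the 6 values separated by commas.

14, 110, 1281, 18750, 326591, 5862840

[0] 14 ≡ 2^(2 + 1) + 2^2 + 2 (base 2). Lift 3: 111. −1: 110.
[1] 110 ≡ 3^(3 + 1) + 3^3 + 2 (base 3). Lift 4: 1282. −1: 1281.
[2] 1281 ≡ 4^(4 + 1) + 4^4 + 1 (base 4). Lift 5: 18751. −1: 18750.
[3] 18750 ≡ 5^(5 + 1) + 5^5 (base 5). Lift 6: 326592. −1: 326591.
[4] 326591 ≡ 6^(6 + 1) + 5·6^5 + 5·6^4 + 5·6^3 + 5·6^2 + 5·6 + 5 (base 6). Lift 7: 5862841. −1: 5862840.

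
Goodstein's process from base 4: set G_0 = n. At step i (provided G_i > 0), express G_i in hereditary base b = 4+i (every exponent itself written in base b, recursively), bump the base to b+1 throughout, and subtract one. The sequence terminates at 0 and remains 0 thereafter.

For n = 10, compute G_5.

G_0 = 10. HB_4(10) = 2·4 + 2. Bump = 12. G_1 = 11.
G_1 = 11. HB_5(11) = 2·5 + 1. Bump = 13. G_2 = 12.
G_2 = 12. HB_6(12) = 2·6. Bump = 14. G_3 = 13.
G_3 = 13. HB_7(13) = 7 + 6. Bump = 14. G_4 = 13.
G_4 = 13. HB_8(13) = 8 + 5. Bump = 14. G_5 = 13.
G_5 = 13. HB_9(13) = 9 + 4. Bump = 14. G_6 = 13.

13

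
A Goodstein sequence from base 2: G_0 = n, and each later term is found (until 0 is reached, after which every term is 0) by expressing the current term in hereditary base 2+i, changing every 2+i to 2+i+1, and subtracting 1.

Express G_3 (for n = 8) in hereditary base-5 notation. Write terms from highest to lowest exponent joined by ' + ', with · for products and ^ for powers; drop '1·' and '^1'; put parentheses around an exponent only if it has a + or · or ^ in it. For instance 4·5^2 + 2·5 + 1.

2·5^5 + 2·5^2 + 2·5

(0) 8|_2 = 2^(2 + 1) ↦ 3^(3 + 1)|_3 = 81 ⇒ 80
(1) 80|_3 = 2·3^3 + 2·3^2 + 2·3 + 2 ↦ 2·4^4 + 2·4^2 + 2·4 + 2|_4 = 554 ⇒ 553
(2) 553|_4 = 2·4^4 + 2·4^2 + 2·4 + 1 ↦ 2·5^5 + 2·5^2 + 2·5 + 1|_5 = 6311 ⇒ 6310
(3) 6310|_5 = 2·5^5 + 2·5^2 + 2·5 ↦ 2·6^6 + 2·6^2 + 2·6|_6 = 93396 ⇒ 93395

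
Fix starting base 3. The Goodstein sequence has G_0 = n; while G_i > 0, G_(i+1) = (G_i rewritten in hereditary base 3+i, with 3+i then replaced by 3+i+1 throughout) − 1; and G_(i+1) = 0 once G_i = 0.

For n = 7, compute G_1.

8

G_0=7  [base 3] 2·3 + 1  →[3↦4]→  2·4 + 1 = 9  −1 ⇒ G_1=8
G_1=8  [base 4] 2·4  →[4↦5]→  2·5 = 10  −1 ⇒ G_2=9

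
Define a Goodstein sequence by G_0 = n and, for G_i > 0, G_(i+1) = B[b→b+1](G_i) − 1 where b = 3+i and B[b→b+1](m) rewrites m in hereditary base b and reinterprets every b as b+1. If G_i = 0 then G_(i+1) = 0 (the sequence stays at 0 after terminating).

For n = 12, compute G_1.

step 0: 12 = 3^2 + 3; sub 4 for 3: 4^2 + 4; = 20; G_1 = 20−1 = 19
step 1: 19 = 4^2 + 3; sub 5 for 4: 5^2 + 3; = 28; G_2 = 28−1 = 27

19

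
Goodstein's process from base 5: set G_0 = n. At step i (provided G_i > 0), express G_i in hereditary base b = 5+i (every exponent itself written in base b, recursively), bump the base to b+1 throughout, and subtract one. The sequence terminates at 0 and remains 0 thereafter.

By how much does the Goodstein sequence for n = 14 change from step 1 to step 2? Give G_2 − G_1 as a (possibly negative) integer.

G_0=14  [base 5] 2·5 + 4  →[5↦6]→  2·6 + 4 = 16  −1 ⇒ G_1=15
G_1=15  [base 6] 2·6 + 3  →[6↦7]→  2·7 + 3 = 17  −1 ⇒ G_2=16

1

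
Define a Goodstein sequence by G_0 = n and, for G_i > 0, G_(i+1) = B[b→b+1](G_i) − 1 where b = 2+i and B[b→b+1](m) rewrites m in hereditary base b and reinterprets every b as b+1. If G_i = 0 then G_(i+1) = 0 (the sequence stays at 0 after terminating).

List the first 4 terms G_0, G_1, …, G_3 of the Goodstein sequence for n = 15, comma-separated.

15, 111, 1283, 18752

i=0: 15 = 2^(2 + 1) + 2^2 + 2 + 1 (b=2); 2→3: 3^(3 + 1) + 3^3 + 3 + 1 = 112; 112−1 = 111
i=1: 111 = 3^(3 + 1) + 3^3 + 3 (b=3); 3→4: 4^(4 + 1) + 4^4 + 4 = 1284; 1284−1 = 1283
i=2: 1283 = 4^(4 + 1) + 4^4 + 3 (b=4); 4→5: 5^(5 + 1) + 5^5 + 3 = 18753; 18753−1 = 18752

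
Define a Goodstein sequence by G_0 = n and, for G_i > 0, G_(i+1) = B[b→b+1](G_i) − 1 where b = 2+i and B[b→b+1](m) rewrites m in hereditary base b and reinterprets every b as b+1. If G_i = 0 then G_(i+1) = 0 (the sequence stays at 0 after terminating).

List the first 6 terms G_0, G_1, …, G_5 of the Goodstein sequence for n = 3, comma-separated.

step 0: 3 = 2 + 1; sub 3 for 2: 3 + 1; = 4; G_1 = 4−1 = 3
step 1: 3 = 3; sub 4 for 3: 4; = 4; G_2 = 4−1 = 3
step 2: 3 = 3; sub 5 for 4: 3; = 3; G_3 = 3−1 = 2
step 3: 2 = 2; sub 6 for 5: 2; = 2; G_4 = 2−1 = 1
step 4: 1 = 1; sub 7 for 6: 1; = 1; G_5 = 1−1 = 0

3, 3, 3, 2, 1, 0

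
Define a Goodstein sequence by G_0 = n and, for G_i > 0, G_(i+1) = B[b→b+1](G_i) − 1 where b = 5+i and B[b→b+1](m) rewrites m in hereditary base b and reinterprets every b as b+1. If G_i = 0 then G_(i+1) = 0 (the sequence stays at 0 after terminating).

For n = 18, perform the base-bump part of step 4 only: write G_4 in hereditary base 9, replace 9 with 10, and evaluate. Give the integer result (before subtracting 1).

[0] 18 ≡ 3·5 + 3 (base 5). Lift 6: 21. −1: 20.
[1] 20 ≡ 3·6 + 2 (base 6). Lift 7: 23. −1: 22.
[2] 22 ≡ 3·7 + 1 (base 7). Lift 8: 25. −1: 24.
[3] 24 ≡ 3·8 (base 8). Lift 9: 27. −1: 26.
[4] 26 ≡ 2·9 + 8 (base 9). Lift 10: 28. −1: 27.

28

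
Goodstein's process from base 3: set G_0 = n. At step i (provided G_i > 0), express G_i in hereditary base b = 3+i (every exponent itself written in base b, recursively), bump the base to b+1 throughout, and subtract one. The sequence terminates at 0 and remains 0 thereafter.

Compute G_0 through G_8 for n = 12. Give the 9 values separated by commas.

[0] 12 ≡ 3^2 + 3 (base 3). Lift 4: 20. −1: 19.
[1] 19 ≡ 4^2 + 3 (base 4). Lift 5: 28. −1: 27.
[2] 27 ≡ 5^2 + 2 (base 5). Lift 6: 38. −1: 37.
[3] 37 ≡ 6^2 + 1 (base 6). Lift 7: 50. −1: 49.
[4] 49 ≡ 7^2 (base 7). Lift 8: 64. −1: 63.
[5] 63 ≡ 7·8 + 7 (base 8). Lift 9: 70. −1: 69.
[6] 69 ≡ 7·9 + 6 (base 9). Lift 10: 76. −1: 75.
[7] 75 ≡ 7·10 + 5 (base 10). Lift 11: 82. −1: 81.

12, 19, 27, 37, 49, 63, 69, 75, 81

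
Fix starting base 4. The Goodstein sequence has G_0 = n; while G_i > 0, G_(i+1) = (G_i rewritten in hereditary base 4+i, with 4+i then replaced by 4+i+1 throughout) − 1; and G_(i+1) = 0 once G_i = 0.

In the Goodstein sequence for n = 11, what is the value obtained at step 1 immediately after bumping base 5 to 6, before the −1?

14

G_0 = 11. HB_4(11) = 2·4 + 3. Bump = 13. G_1 = 12.
G_1 = 12. HB_5(12) = 2·5 + 2. Bump = 14. G_2 = 13.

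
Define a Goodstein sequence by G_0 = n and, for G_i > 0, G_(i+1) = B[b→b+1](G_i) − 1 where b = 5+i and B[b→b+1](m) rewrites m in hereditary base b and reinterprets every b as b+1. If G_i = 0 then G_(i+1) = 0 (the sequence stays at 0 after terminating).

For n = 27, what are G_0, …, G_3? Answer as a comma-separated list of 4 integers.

[0] 27 ≡ 5^2 + 2 (base 5). Lift 6: 38. −1: 37.
[1] 37 ≡ 6^2 + 1 (base 6). Lift 7: 50. −1: 49.
[2] 49 ≡ 7^2 (base 7). Lift 8: 64. −1: 63.

27, 37, 49, 63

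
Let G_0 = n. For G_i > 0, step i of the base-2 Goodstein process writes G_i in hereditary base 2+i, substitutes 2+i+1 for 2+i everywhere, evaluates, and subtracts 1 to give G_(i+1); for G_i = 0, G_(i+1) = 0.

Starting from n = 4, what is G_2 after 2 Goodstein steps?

41

G_0=4  [base 2] 2^2  →[2↦3]→  3^3 = 27  −1 ⇒ G_1=26
G_1=26  [base 3] 2·3^2 + 2·3 + 2  →[3↦4]→  2·4^2 + 2·4 + 2 = 42  −1 ⇒ G_2=41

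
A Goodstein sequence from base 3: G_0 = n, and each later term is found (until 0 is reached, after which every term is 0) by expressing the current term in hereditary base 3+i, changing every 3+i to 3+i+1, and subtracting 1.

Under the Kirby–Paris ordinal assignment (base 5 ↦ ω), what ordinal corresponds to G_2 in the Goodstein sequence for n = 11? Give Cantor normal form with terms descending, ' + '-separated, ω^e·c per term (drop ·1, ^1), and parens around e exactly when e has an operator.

G_0=11  [base 3] 3^2 + 2  →[3↦4]→  4^2 + 2 = 18  −1 ⇒ G_1=17
G_1=17  [base 4] 4^2 + 1  →[4↦5]→  5^2 + 1 = 26  −1 ⇒ G_2=25

ω^2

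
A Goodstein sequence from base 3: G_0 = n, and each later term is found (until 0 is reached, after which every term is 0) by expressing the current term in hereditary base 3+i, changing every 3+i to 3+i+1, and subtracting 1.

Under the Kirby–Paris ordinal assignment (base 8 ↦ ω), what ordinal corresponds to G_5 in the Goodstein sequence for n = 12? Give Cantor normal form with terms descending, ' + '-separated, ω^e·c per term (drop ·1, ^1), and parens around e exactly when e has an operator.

i=0: 12 = 3^2 + 3 (b=3); 3→4: 4^2 + 4 = 20; 20−1 = 19
i=1: 19 = 4^2 + 3 (b=4); 4→5: 5^2 + 3 = 28; 28−1 = 27
i=2: 27 = 5^2 + 2 (b=5); 5→6: 6^2 + 2 = 38; 38−1 = 37
i=3: 37 = 6^2 + 1 (b=6); 6→7: 7^2 + 1 = 50; 50−1 = 49
i=4: 49 = 7^2 (b=7); 7→8: 8^2 = 64; 64−1 = 63
i=5: 63 = 7·8 + 7 (b=8); 8→9: 7·9 + 7 = 70; 70−1 = 69

ω·7 + 7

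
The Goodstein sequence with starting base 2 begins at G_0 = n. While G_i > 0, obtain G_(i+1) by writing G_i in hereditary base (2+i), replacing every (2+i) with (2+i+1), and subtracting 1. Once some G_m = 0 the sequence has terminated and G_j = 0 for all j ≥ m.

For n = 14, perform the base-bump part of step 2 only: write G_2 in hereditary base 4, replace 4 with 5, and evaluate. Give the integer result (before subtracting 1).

18751

[0] 14 ≡ 2^(2 + 1) + 2^2 + 2 (base 2). Lift 3: 111. −1: 110.
[1] 110 ≡ 3^(3 + 1) + 3^3 + 2 (base 3). Lift 4: 1282. −1: 1281.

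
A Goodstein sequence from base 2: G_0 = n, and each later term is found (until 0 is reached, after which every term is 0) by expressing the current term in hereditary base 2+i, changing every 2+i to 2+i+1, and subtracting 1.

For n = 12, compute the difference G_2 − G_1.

958

G_0 = 12. HB_2(12) = 2^(2 + 1) + 2^2. Bump = 108. G_1 = 107.
G_1 = 107. HB_3(107) = 3^(3 + 1) + 2·3^2 + 2·3 + 2. Bump = 1066. G_2 = 1065.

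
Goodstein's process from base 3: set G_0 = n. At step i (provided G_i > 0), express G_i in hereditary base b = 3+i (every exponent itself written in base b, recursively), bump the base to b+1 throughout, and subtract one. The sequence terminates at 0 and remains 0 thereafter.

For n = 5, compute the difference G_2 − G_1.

5 —HB3→ 3 + 2 —bump→ 4 + 2 = 6 —(−1)→ 5
5 —HB4→ 4 + 1 —bump→ 5 + 1 = 6 —(−1)→ 5

0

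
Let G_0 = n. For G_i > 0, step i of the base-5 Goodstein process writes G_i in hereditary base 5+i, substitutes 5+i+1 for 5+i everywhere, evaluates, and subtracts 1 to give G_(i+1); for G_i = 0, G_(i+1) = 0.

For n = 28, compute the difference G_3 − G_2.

G_0=28  [base 5] 5^2 + 3  →[5↦6]→  6^2 + 3 = 39  −1 ⇒ G_1=38
G_1=38  [base 6] 6^2 + 2  →[6↦7]→  7^2 + 2 = 51  −1 ⇒ G_2=50
G_2=50  [base 7] 7^2 + 1  →[7↦8]→  8^2 + 1 = 65  −1 ⇒ G_3=64

14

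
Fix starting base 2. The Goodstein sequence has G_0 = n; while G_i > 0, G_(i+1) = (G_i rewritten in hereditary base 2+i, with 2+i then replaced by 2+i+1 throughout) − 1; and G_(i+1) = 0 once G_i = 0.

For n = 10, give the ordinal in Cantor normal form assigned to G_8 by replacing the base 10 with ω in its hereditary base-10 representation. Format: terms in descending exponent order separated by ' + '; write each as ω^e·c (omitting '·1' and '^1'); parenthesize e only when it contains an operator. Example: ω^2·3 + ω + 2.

ω^ω·5 + ω^5·5 + ω^4·5 + ω^3·5 + ω^2·5 + ω·5 + 1

step 0: 10 = 2^(2 + 1) + 2; sub 3 for 2: 3^(3 + 1) + 3; = 84; G_1 = 84−1 = 83
step 1: 83 = 3^(3 + 1) + 2; sub 4 for 3: 4^(4 + 1) + 2; = 1026; G_2 = 1026−1 = 1025
step 2: 1025 = 4^(4 + 1) + 1; sub 5 for 4: 5^(5 + 1) + 1; = 15626; G_3 = 15626−1 = 15625
step 3: 15625 = 5^(5 + 1); sub 6 for 5: 6^(6 + 1); = 279936; G_4 = 279936−1 = 279935
step 4: 279935 = 5·6^6 + 5·6^5 + 5·6^4 + 5·6^3 + 5·6^2 + 5·6 + 5; sub 7 for 6: 5·7^7 + 5·7^5 + 5·7^4 + 5·7^3 + 5·7^2 + 5·7 + 5; = 4215755; G_5 = 4215755−1 = 4215754
step 5: 4215754 = 5·7^7 + 5·7^5 + 5·7^4 + 5·7^3 + 5·7^2 + 5·7 + 4; sub 8 for 7: 5·8^8 + 5·8^5 + 5·8^4 + 5·8^3 + 5·8^2 + 5·8 + 4; = 84073324; G_6 = 84073324−1 = 84073323
step 6: 84073323 = 5·8^8 + 5·8^5 + 5·8^4 + 5·8^3 + 5·8^2 + 5·8 + 3; sub 9 for 8: 5·9^9 + 5·9^5 + 5·9^4 + 5·9^3 + 5·9^2 + 5·9 + 3; = 1937434593; G_7 = 1937434593−1 = 1937434592
step 7: 1937434592 = 5·9^9 + 5·9^5 + 5·9^4 + 5·9^3 + 5·9^2 + 5·9 + 2; sub 10 for 9: 5·10^10 + 5·10^5 + 5·10^4 + 5·10^3 + 5·10^2 + 5·10 + 2; = 50000555552; G_8 = 50000555552−1 = 50000555551
step 8: 50000555551 = 5·10^10 + 5·10^5 + 5·10^4 + 5·10^3 + 5·10^2 + 5·10 + 1; sub 11 for 10: 5·11^11 + 5·11^5 + 5·11^4 + 5·11^3 + 5·11^2 + 5·11 + 1; = 1426559238831; G_9 = 1426559238831−1 = 1426559238830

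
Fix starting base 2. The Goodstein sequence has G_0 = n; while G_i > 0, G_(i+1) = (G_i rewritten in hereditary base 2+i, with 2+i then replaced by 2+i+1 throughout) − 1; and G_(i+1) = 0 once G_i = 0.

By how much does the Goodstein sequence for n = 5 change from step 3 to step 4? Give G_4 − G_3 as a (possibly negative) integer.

i=0: 5 = 2^2 + 1 (b=2); 2→3: 3^3 + 1 = 28; 28−1 = 27
i=1: 27 = 3^3 (b=3); 3→4: 4^4 = 256; 256−1 = 255
i=2: 255 = 3·4^3 + 3·4^2 + 3·4 + 3 (b=4); 4→5: 3·5^3 + 3·5^2 + 3·5 + 3 = 468; 468−1 = 467
i=3: 467 = 3·5^3 + 3·5^2 + 3·5 + 2 (b=5); 5→6: 3·6^3 + 3·6^2 + 3·6 + 2 = 776; 776−1 = 775

308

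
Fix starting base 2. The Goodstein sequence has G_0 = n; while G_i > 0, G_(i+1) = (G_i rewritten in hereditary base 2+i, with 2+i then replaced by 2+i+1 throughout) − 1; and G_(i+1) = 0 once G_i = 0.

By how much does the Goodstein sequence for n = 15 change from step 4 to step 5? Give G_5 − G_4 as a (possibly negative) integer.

6261751

[0] 15 ≡ 2^(2 + 1) + 2^2 + 2 + 1 (base 2). Lift 3: 112. −1: 111.
[1] 111 ≡ 3^(3 + 1) + 3^3 + 3 (base 3). Lift 4: 1284. −1: 1283.
[2] 1283 ≡ 4^(4 + 1) + 4^4 + 3 (base 4). Lift 5: 18753. −1: 18752.
[3] 18752 ≡ 5^(5 + 1) + 5^5 + 2 (base 5). Lift 6: 326594. −1: 326593.
[4] 326593 ≡ 6^(6 + 1) + 6^6 + 1 (base 6). Lift 7: 6588345. −1: 6588344.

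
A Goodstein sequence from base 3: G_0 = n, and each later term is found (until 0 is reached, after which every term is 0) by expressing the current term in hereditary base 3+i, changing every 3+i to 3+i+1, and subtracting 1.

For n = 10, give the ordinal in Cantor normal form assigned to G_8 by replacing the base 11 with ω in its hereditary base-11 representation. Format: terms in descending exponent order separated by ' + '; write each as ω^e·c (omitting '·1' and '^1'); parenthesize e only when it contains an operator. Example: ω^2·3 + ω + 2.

G_0=10  [base 3] 3^2 + 1  →[3↦4]→  4^2 + 1 = 17  −1 ⇒ G_1=16
G_1=16  [base 4] 4^2  →[4↦5]→  5^2 = 25  −1 ⇒ G_2=24
G_2=24  [base 5] 4·5 + 4  →[5↦6]→  4·6 + 4 = 28  −1 ⇒ G_3=27
G_3=27  [base 6] 4·6 + 3  →[6↦7]→  4·7 + 3 = 31  −1 ⇒ G_4=30
G_4=30  [base 7] 4·7 + 2  →[7↦8]→  4·8 + 2 = 34  −1 ⇒ G_5=33
G_5=33  [base 8] 4·8 + 1  →[8↦9]→  4·9 + 1 = 37  −1 ⇒ G_6=36
G_6=36  [base 9] 4·9  →[9↦10]→  4·10 = 40  −1 ⇒ G_7=39
G_7=39  [base 10] 3·10 + 9  →[10↦11]→  3·11 + 9 = 42  −1 ⇒ G_8=41

ω·3 + 8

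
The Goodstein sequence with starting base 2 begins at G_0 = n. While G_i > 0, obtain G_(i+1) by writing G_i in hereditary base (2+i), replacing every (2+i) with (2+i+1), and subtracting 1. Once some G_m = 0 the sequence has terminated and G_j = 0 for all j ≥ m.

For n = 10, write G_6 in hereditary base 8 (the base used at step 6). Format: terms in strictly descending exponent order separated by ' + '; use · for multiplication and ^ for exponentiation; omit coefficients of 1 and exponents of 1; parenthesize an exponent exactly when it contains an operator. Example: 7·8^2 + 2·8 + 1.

5·8^8 + 5·8^5 + 5·8^4 + 5·8^3 + 5·8^2 + 5·8 + 3

[0] 10 ≡ 2^(2 + 1) + 2 (base 2). Lift 3: 84. −1: 83.
[1] 83 ≡ 3^(3 + 1) + 2 (base 3). Lift 4: 1026. −1: 1025.
[2] 1025 ≡ 4^(4 + 1) + 1 (base 4). Lift 5: 15626. −1: 15625.
[3] 15625 ≡ 5^(5 + 1) (base 5). Lift 6: 279936. −1: 279935.
[4] 279935 ≡ 5·6^6 + 5·6^5 + 5·6^4 + 5·6^3 + 5·6^2 + 5·6 + 5 (base 6). Lift 7: 4215755. −1: 4215754.
[5] 4215754 ≡ 5·7^7 + 5·7^5 + 5·7^4 + 5·7^3 + 5·7^2 + 5·7 + 4 (base 7). Lift 8: 84073324. −1: 84073323.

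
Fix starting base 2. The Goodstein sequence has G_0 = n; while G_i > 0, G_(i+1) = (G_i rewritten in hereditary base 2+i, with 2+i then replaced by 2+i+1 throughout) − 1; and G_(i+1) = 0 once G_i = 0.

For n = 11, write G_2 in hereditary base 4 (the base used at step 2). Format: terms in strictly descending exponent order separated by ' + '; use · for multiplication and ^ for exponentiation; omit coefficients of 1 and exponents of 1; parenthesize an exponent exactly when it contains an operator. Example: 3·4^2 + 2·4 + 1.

i=0: 11 = 2^(2 + 1) + 2 + 1 (b=2); 2→3: 3^(3 + 1) + 3 + 1 = 85; 85−1 = 84
i=1: 84 = 3^(3 + 1) + 3 (b=3); 3→4: 4^(4 + 1) + 4 = 1028; 1028−1 = 1027
i=2: 1027 = 4^(4 + 1) + 3 (b=4); 4→5: 5^(5 + 1) + 3 = 15628; 15628−1 = 15627

4^(4 + 1) + 3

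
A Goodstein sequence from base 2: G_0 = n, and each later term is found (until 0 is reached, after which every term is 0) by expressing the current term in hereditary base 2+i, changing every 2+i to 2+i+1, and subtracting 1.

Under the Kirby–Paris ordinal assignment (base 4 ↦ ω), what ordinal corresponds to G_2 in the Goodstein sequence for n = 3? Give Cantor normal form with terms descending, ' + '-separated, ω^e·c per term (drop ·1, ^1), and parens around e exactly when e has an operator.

(0) 3|_2 = 2 + 1 ↦ 3 + 1|_3 = 4 ⇒ 3
(1) 3|_3 = 3 ↦ 4|_4 = 4 ⇒ 3

3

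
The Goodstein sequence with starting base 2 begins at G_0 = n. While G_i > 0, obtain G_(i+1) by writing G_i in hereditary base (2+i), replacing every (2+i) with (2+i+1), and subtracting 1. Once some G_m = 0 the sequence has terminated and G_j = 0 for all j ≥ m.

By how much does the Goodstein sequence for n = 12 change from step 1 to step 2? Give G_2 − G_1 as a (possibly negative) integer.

G_0 = 12. HB_2(12) = 2^(2 + 1) + 2^2. Bump = 108. G_1 = 107.
G_1 = 107. HB_3(107) = 3^(3 + 1) + 2·3^2 + 2·3 + 2. Bump = 1066. G_2 = 1065.

958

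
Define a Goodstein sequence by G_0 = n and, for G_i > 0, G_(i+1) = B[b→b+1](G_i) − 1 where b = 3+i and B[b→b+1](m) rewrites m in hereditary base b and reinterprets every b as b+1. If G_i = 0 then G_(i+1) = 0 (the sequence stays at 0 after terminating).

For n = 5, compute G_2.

5

i=0: 5 = 3 + 2 (b=3); 3→4: 4 + 2 = 6; 6−1 = 5
i=1: 5 = 4 + 1 (b=4); 4→5: 5 + 1 = 6; 6−1 = 5
i=2: 5 = 5 (b=5); 5→6: 6 = 6; 6−1 = 5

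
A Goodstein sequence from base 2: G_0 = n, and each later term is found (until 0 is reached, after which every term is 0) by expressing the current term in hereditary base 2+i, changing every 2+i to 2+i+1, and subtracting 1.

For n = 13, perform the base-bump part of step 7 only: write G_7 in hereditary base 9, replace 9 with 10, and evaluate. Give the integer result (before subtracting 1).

100000003326

base 2: 13 = 2^(2 + 1) + 2^2 + 1; at 3: 3^(3 + 1) + 3^3 + 1 = 109; next = 108
base 3: 108 = 3^(3 + 1) + 3^3; at 4: 4^(4 + 1) + 4^4 = 1280; next = 1279
base 4: 1279 = 4^(4 + 1) + 3·4^3 + 3·4^2 + 3·4 + 3; at 5: 5^(5 + 1) + 3·5^3 + 3·5^2 + 3·5 + 3 = 16093; next = 16092
base 5: 16092 = 5^(5 + 1) + 3·5^3 + 3·5^2 + 3·5 + 2; at 6: 6^(6 + 1) + 3·6^3 + 3·6^2 + 3·6 + 2 = 280712; next = 280711
base 6: 280711 = 6^(6 + 1) + 3·6^3 + 3·6^2 + 3·6 + 1; at 7: 7^(7 + 1) + 3·7^3 + 3·7^2 + 3·7 + 1 = 5765999; next = 5765998
base 7: 5765998 = 7^(7 + 1) + 3·7^3 + 3·7^2 + 3·7; at 8: 8^(8 + 1) + 3·8^3 + 3·8^2 + 3·8 = 134219480; next = 134219479
base 8: 134219479 = 8^(8 + 1) + 3·8^3 + 3·8^2 + 2·8 + 7; at 9: 9^(9 + 1) + 3·9^3 + 3·9^2 + 2·9 + 7 = 3486786856; next = 3486786855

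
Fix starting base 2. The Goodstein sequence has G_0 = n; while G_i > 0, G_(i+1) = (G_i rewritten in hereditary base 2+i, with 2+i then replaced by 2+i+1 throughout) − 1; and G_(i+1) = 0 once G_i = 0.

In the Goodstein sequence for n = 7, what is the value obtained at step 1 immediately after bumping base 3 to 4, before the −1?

260

i=0: 7 = 2^2 + 2 + 1 (b=2); 2→3: 3^3 + 3 + 1 = 31; 31−1 = 30
i=1: 30 = 3^3 + 3 (b=3); 3→4: 4^4 + 4 = 260; 260−1 = 259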